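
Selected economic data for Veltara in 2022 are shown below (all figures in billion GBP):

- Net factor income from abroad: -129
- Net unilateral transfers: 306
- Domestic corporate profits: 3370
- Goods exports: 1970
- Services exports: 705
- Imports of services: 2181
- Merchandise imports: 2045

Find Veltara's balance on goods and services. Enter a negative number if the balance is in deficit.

-1551

Goods balance = 1970 - 2045 = -75
Services balance = 705 - 2181 = -1476
Trade balance (goods + services) = -75 + (-1476) = -1551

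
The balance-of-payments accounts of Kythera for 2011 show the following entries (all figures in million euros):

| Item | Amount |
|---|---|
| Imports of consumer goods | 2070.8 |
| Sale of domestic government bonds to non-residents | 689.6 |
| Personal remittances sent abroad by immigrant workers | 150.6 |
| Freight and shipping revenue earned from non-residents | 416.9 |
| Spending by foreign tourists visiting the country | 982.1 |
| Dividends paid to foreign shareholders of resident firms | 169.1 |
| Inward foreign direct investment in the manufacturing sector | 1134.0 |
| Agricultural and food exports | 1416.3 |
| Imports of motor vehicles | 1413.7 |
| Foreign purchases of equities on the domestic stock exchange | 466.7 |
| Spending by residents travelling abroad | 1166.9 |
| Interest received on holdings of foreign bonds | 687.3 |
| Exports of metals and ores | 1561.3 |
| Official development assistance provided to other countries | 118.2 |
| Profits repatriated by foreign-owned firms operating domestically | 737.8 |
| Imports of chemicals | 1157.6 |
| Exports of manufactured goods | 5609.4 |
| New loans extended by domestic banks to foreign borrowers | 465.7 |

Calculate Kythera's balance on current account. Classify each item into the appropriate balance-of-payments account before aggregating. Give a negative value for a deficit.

Goods: 1416.3 + 1561.3 - 2070.8 - 1413.7 - 1157.6 + 5609.4 = 3944.9
Services: -1166.9 + 416.9 + 982.1 = 232.1
Primary income: -737.8 + 687.3 - 169.1 = -219.6
Secondary income: -118.2 - 150.6 = -268.8
Current account = 3944.9 + 232.1 + (-219.6) + (-268.8) = 3688.6
(Excluded from the current account — financial account: sale of domestic government bonds to non-residents 689.6, inward foreign direct investment in the manufacturing sector 1134.0, foreign purchases of equities on the domestic stock exchange 466.7, new loans extended by domestic banks to foreign borrowers 465.7.)

3688.6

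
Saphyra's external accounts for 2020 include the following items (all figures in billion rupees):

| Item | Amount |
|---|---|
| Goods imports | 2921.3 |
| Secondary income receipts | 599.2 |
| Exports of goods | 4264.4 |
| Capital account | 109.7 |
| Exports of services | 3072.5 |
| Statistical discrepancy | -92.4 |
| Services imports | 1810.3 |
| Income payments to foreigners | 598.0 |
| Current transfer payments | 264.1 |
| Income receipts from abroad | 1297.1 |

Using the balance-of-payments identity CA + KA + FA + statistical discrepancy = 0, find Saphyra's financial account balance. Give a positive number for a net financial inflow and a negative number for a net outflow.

-3656.8

Goods balance = 4264.4 - 2921.3 = 1343.1
Services balance = 3072.5 - 1810.3 = 1262.2
Trade balance (goods + services) = 1343.1 + 1262.2 = 2605.3
Net primary income = 1297.1 - 598.0 = 699.1
Net secondary income = 599.2 - 264.1 = 335.1
Current account = 2605.3 + 699.1 + 335.1 = 3639.5
Financial account = -(3639.5 + 109.7 + (-92.4)) = -3656.8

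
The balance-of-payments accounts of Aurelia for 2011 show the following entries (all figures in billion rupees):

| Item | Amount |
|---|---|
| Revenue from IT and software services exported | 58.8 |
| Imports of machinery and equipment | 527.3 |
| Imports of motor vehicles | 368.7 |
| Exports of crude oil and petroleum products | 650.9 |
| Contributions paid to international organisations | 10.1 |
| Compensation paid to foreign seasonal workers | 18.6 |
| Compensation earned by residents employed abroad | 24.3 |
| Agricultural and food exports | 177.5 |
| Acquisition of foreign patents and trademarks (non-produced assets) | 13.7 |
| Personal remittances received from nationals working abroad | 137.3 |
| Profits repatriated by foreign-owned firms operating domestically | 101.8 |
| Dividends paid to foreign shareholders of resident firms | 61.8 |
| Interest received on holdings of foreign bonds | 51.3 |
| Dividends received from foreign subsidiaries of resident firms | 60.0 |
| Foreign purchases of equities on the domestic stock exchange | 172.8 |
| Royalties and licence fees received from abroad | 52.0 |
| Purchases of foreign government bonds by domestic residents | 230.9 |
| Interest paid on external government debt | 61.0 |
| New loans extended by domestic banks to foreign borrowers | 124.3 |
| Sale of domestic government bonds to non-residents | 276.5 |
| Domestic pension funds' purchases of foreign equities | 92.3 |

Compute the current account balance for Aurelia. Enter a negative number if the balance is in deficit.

62.8

Goods: -527.3 + 650.9 - 368.7 + 177.5 = -67.6
Services: 58.8 + 52.0 = 110.8
Primary income: -18.6 - 61.0 + 60.0 + 51.3 - 101.8 - 61.8 + 24.3 = -107.6
Secondary income: 137.3 - 10.1 = 127.2
Current account = (-67.6) + 110.8 + (-107.6) + 127.2 = 62.8
(Excluded from the current account — capital account: acquisition of foreign patents and trademarks (non-produced assets) 13.7; financial account: foreign purchases of equities on the domestic stock exchange 172.8, purchases of foreign government bonds by domestic residents 230.9, new loans extended by domestic banks to foreign borrowers 124.3, sale of domestic government bonds to non-residents 276.5, domestic pension funds' purchases of foreign equities 92.3.)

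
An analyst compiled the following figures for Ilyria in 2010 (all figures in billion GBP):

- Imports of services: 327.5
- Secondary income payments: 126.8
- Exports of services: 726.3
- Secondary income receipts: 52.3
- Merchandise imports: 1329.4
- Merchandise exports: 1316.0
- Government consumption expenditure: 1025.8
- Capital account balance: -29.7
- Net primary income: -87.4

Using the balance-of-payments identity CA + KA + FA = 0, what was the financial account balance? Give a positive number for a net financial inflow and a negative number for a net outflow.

-193.8

Goods balance = 1316.0 - 1329.4 = -13.4
Services balance = 726.3 - 327.5 = 398.8
Trade balance (goods + services) = -13.4 + 398.8 = 385.4
Net primary income = -87.4
Net secondary income = 52.3 - 126.8 = -74.5
Current account = 385.4 + (-87.4) + (-74.5) = 223.5
Financial account = -(223.5 + (-29.7)) = -193.8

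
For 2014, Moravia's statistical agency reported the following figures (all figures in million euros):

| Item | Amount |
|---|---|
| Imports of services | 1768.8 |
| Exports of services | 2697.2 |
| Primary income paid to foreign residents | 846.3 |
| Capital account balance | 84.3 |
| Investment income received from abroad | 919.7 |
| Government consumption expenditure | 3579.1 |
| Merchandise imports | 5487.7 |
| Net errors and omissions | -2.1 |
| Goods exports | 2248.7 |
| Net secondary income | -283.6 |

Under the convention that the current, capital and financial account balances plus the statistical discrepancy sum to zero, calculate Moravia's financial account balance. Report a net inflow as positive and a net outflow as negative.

Goods balance = 2248.7 - 5487.7 = -3239.0
Services balance = 2697.2 - 1768.8 = 928.4
Trade balance (goods + services) = -3239.0 + 928.4 = -2310.6
Net primary income = 919.7 - 846.3 = 73.4
Net secondary income = -283.6
Current account = -2310.6 + 73.4 + (-283.6) = -2520.8
Financial account = -(-2520.8 + 84.3 + (-2.1)) = 2438.6

2438.6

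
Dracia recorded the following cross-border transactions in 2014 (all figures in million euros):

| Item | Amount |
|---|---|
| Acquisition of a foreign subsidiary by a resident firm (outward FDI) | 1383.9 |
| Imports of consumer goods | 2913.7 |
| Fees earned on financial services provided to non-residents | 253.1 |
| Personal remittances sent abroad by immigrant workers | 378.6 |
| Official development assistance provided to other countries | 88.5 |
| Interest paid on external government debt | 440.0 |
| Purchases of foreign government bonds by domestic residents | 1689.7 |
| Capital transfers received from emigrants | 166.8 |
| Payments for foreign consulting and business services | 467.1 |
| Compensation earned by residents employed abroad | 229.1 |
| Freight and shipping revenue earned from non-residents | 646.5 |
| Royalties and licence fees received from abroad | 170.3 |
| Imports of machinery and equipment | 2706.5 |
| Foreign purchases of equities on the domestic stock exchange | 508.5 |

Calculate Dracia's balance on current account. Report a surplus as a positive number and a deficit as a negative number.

-5695.4

Goods: -2913.7 - 2706.5 = -5620.2
Services: -467.1 + 170.3 + 253.1 + 646.5 = 602.8
Primary income: -440.0 + 229.1 = -210.9
Secondary income: -88.5 - 378.6 = -467.1
Current account = (-5620.2) + 602.8 + (-210.9) + (-467.1) = -5695.4
(Excluded from the current account — financial account: acquisition of a foreign subsidiary by a resident firm (outward FDI) 1383.9, purchases of foreign government bonds by domestic residents 1689.7, foreign purchases of equities on the domestic stock exchange 508.5; capital account: capital transfers received from emigrants 166.8.)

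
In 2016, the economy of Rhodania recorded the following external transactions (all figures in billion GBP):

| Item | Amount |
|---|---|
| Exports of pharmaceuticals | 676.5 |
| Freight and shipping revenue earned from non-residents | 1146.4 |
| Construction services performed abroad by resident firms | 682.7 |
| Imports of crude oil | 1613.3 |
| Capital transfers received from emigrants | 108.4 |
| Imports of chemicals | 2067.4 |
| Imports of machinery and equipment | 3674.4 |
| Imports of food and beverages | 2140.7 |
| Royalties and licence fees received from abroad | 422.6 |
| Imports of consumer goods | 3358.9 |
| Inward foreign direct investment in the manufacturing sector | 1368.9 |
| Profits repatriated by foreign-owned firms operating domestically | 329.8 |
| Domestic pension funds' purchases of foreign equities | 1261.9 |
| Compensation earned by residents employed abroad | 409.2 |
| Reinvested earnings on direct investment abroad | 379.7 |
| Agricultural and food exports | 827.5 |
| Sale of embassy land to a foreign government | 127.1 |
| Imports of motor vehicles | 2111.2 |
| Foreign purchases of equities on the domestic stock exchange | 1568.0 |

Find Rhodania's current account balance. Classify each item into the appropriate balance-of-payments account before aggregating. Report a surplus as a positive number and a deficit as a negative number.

Goods: -3674.4 - 1613.3 - 3358.9 - 2140.7 - 2067.4 - 2111.2 + 676.5 + 827.5 = -13461.9
Services: 1146.4 + 682.7 + 422.6 = 2251.7
Primary income: 409.2 - 329.8 + 379.7 = 459.1
Current account = (-13461.9) + 2251.7 + 459.1 = -10751.1
(Excluded from the current account — capital account: capital transfers received from emigrants 108.4, sale of embassy land to a foreign government 127.1; financial account: inward foreign direct investment in the manufacturing sector 1368.9, domestic pension funds' purchases of foreign equities 1261.9, foreign purchases of equities on the domestic stock exchange 1568.0.)

-10751.1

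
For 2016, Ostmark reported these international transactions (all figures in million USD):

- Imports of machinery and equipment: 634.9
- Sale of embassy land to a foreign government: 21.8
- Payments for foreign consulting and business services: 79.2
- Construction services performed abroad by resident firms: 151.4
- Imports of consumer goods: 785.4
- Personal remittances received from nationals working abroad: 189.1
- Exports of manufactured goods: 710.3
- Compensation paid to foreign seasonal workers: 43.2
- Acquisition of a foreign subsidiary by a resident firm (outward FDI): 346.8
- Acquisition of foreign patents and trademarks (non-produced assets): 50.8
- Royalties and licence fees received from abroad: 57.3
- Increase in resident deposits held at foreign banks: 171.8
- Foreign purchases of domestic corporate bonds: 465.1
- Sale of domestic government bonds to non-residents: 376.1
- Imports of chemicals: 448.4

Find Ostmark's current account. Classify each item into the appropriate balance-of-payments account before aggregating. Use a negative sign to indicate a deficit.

Goods: 710.3 - 634.9 - 448.4 - 785.4 = -1158.4
Services: 151.4 - 79.2 + 57.3 = 129.5
Primary income: -43.2
Secondary income: 189.1
Current account = (-1158.4) + 129.5 + (-43.2) + 189.1 = -883.0
(Excluded from the current account — capital account: sale of embassy land to a foreign government 21.8, acquisition of foreign patents and trademarks (non-produced assets) 50.8; financial account: acquisition of a foreign subsidiary by a resident firm (outward FDI) 346.8, increase in resident deposits held at foreign banks 171.8, foreign purchases of domestic corporate bonds 465.1, sale of domestic government bonds to non-residents 376.1.)

-883.0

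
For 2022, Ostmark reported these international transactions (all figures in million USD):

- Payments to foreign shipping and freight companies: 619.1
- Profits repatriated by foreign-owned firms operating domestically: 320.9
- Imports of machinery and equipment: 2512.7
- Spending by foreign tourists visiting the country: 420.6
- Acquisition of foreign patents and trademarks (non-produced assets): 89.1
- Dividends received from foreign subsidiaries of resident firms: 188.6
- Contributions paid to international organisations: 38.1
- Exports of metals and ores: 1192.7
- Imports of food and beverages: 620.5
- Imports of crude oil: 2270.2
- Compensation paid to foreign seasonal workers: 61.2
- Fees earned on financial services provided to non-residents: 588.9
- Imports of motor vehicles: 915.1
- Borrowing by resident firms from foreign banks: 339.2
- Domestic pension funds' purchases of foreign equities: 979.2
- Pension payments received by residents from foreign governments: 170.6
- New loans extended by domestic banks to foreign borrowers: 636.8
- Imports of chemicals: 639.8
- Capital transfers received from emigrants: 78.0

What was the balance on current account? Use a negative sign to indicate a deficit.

-5436.2

Goods: -639.8 - 915.1 - 2512.7 - 620.5 - 2270.2 + 1192.7 = -5765.6
Services: -619.1 + 420.6 + 588.9 = 390.4
Primary income: 188.6 - 320.9 - 61.2 = -193.5
Secondary income: 170.6 - 38.1 = 132.5
Current account = (-5765.6) + 390.4 + (-193.5) + 132.5 = -5436.2
(Excluded from the current account — capital account: acquisition of foreign patents and trademarks (non-produced assets) 89.1, capital transfers received from emigrants 78.0; financial account: borrowing by resident firms from foreign banks 339.2, domestic pension funds' purchases of foreign equities 979.2, new loans extended by domestic banks to foreign borrowers 636.8.)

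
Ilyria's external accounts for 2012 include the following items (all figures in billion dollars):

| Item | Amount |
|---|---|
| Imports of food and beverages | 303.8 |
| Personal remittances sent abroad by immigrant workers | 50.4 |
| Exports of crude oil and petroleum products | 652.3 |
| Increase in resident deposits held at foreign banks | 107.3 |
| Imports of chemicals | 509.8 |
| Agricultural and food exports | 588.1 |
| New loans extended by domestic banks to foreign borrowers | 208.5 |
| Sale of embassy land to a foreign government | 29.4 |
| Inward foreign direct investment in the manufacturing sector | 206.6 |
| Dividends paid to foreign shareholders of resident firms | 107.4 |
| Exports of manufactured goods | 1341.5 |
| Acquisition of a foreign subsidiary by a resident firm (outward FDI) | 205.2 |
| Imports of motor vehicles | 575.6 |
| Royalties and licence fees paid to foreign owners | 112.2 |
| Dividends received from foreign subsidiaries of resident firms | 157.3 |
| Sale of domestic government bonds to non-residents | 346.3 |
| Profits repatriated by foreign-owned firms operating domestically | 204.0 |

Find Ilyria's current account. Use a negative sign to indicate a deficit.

Goods: 588.1 + 652.3 - 303.8 + 1341.5 - 509.8 - 575.6 = 1192.7
Services: -112.2
Primary income: -107.4 + 157.3 - 204.0 = -154.1
Secondary income: -50.4
Current account = 1192.7 + (-112.2) + (-154.1) + (-50.4) = 876.0
(Excluded from the current account — financial account: increase in resident deposits held at foreign banks 107.3, new loans extended by domestic banks to foreign borrowers 208.5, inward foreign direct investment in the manufacturing sector 206.6, acquisition of a foreign subsidiary by a resident firm (outward FDI) 205.2, sale of domestic government bonds to non-residents 346.3; capital account: sale of embassy land to a foreign government 29.4.)

876.0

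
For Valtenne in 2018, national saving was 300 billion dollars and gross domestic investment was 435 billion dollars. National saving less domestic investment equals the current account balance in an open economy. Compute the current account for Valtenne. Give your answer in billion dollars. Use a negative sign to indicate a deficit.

S - I = CA (net lending to the rest of the world).
CA = S - I = 300 - 435 = -135

-135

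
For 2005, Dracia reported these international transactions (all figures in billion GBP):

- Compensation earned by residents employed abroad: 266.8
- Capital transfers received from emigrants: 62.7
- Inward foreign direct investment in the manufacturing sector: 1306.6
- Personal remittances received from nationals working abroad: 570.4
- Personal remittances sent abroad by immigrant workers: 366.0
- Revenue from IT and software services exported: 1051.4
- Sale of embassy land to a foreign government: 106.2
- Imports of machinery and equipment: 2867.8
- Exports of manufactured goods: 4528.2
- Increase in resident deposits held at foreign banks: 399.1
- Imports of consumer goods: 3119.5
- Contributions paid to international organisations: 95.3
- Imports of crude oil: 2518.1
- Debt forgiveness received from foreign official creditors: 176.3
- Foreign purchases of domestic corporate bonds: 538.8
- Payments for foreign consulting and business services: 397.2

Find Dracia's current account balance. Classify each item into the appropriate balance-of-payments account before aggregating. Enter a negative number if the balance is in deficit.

-2947.1

Goods: -2518.1 - 3119.5 - 2867.8 + 4528.2 = -3977.2
Services: 1051.4 - 397.2 = 654.2
Primary income: 266.8
Secondary income: 570.4 - 95.3 - 366.0 = 109.1
Current account = (-3977.2) + 654.2 + 266.8 + 109.1 = -2947.1
(Excluded from the current account — capital account: capital transfers received from emigrants 62.7, sale of embassy land to a foreign government 106.2, debt forgiveness received from foreign official creditors 176.3; financial account: inward foreign direct investment in the manufacturing sector 1306.6, increase in resident deposits held at foreign banks 399.1, foreign purchases of domestic corporate bonds 538.8.)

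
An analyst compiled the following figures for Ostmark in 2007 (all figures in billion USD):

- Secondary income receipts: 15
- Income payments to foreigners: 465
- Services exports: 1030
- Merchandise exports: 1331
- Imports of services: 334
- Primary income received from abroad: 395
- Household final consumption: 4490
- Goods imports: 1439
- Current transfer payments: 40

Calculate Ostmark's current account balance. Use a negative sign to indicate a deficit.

Goods balance = 1331 - 1439 = -108
Services balance = 1030 - 334 = 696
Trade balance (goods + services) = -108 + 696 = 588
Net primary income = 395 - 465 = -70
Net secondary income = 15 - 40 = -25
Current account = 588 + (-70) + (-25) = 493

493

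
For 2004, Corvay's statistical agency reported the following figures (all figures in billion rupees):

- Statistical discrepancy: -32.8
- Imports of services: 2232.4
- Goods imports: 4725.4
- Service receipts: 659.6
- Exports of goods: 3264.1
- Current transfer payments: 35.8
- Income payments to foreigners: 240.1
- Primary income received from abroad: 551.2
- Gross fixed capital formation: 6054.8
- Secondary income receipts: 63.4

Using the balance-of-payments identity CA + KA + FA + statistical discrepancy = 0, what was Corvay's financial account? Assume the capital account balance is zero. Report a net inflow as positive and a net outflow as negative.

Goods balance = 3264.1 - 4725.4 = -1461.3
Services balance = 659.6 - 2232.4 = -1572.8
Trade balance (goods + services) = -1461.3 + (-1572.8) = -3034.1
Net primary income = 551.2 - 240.1 = 311.1
Net secondary income = 63.4 - 35.8 = 27.6
Current account = -3034.1 + 311.1 + 27.6 = -2695.4
Financial account = -(-2695.4 + (-32.8)) = 2728.2

2728.2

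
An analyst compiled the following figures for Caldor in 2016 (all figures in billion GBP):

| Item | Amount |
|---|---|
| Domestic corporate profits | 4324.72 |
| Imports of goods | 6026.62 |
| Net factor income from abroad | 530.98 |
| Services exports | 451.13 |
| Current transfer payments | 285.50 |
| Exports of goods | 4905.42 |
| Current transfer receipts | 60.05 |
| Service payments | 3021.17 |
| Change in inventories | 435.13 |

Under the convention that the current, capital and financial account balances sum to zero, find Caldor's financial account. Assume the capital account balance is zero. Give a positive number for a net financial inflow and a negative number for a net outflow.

3385.71

Goods balance = 4905.42 - 6026.62 = -1121.20
Services balance = 451.13 - 3021.17 = -2570.04
Trade balance (goods + services) = -1121.20 + (-2570.04) = -3691.24
Net primary income = 530.98
Net secondary income = 60.05 - 285.50 = -225.45
Current account = -3691.24 + 530.98 + (-225.45) = -3385.71
Financial account = -(-3385.71) = 3385.71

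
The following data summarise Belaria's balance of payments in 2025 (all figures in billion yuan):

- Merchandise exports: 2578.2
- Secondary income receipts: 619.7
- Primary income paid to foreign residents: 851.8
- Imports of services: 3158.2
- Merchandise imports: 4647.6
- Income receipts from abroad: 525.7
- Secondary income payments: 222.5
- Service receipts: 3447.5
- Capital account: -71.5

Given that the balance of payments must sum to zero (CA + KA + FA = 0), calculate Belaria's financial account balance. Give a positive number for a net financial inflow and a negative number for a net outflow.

1780.5

Goods balance = 2578.2 - 4647.6 = -2069.4
Services balance = 3447.5 - 3158.2 = 289.3
Trade balance (goods + services) = -2069.4 + 289.3 = -1780.1
Net primary income = 525.7 - 851.8 = -326.1
Net secondary income = 619.7 - 222.5 = 397.2
Current account = -1780.1 + (-326.1) + 397.2 = -1709.0
Financial account = -(-1709.0 + (-71.5)) = 1780.5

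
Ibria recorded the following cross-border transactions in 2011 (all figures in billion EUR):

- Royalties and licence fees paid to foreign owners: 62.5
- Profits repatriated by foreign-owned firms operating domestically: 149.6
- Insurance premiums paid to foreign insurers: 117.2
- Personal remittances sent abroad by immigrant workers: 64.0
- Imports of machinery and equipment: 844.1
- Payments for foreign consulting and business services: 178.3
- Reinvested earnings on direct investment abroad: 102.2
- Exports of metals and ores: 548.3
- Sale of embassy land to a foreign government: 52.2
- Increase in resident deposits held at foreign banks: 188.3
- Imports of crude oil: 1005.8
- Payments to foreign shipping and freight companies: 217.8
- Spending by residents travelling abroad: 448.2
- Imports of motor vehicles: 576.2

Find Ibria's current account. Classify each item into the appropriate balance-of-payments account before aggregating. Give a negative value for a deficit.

Goods: 548.3 - 844.1 - 576.2 - 1005.8 = -1877.8
Services: -217.8 - 448.2 - 62.5 - 117.2 - 178.3 = -1024.0
Primary income: 102.2 - 149.6 = -47.4
Secondary income: -64.0
Current account = (-1877.8) + (-1024.0) + (-47.4) + (-64.0) = -3013.2
(Excluded from the current account — capital account: sale of embassy land to a foreign government 52.2; financial account: increase in resident deposits held at foreign banks 188.3.)

-3013.2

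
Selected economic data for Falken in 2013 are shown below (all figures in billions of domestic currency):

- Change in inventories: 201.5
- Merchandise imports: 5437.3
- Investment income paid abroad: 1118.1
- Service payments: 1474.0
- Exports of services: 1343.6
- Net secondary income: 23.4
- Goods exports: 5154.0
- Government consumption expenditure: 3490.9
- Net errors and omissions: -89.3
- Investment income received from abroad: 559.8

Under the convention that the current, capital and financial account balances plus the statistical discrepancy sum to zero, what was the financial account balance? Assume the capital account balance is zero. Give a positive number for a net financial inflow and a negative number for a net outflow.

Goods balance = 5154.0 - 5437.3 = -283.3
Services balance = 1343.6 - 1474.0 = -130.4
Trade balance (goods + services) = -283.3 + (-130.4) = -413.7
Net primary income = 559.8 - 1118.1 = -558.3
Net secondary income = 23.4
Current account = -413.7 + (-558.3) + 23.4 = -948.6
Financial account = -(-948.6 + (-89.3)) = 1037.9

1037.9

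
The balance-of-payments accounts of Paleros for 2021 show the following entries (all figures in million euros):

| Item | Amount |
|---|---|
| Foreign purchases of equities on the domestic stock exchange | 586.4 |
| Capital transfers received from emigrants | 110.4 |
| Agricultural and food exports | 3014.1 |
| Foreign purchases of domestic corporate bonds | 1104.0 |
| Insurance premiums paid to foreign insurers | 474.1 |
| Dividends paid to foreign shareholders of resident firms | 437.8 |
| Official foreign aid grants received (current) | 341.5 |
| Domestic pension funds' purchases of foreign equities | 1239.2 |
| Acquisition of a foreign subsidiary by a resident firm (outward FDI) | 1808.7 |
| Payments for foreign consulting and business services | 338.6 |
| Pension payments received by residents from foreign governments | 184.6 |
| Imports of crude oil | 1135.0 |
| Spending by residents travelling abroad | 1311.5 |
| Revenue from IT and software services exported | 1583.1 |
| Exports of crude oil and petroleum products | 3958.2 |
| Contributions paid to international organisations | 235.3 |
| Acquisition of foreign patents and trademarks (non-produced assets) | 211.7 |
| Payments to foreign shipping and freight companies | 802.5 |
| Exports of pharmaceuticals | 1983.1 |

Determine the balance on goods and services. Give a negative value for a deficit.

Goods: -1135.0 + 3958.2 + 1983.1 + 3014.1 = 7820.4
Services: -338.6 - 474.1 - 1311.5 + 1583.1 - 802.5 = -1343.6
Trade balance = 7820.4 + (-1343.6) = 6476.8
(Excluded from the trade balance — financial account: foreign purchases of equities on the domestic stock exchange 586.4, foreign purchases of domestic corporate bonds 1104.0, domestic pension funds' purchases of foreign equities 1239.2, acquisition of a foreign subsidiary by a resident firm (outward FDI) 1808.7; capital account: capital transfers received from emigrants 110.4, acquisition of foreign patents and trademarks (non-produced assets) 211.7; primary income: dividends paid to foreign shareholders of resident firms 437.8; secondary income: official foreign aid grants received (current) 341.5, pension payments received by residents from foreign governments 184.6, contributions paid to international organisations 235.3.)

6476.8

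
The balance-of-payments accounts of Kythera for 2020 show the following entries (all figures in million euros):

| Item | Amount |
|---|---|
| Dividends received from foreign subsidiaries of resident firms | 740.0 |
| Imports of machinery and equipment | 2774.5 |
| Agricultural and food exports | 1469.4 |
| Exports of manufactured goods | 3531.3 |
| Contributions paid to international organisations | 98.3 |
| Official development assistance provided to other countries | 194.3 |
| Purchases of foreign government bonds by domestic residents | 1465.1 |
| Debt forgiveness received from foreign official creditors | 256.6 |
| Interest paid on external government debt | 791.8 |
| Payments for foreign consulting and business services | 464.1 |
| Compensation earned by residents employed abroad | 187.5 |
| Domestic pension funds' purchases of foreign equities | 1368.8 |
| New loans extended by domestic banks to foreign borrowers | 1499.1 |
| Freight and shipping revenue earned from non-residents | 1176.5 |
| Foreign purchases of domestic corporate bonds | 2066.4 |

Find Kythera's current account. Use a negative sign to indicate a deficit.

Goods: -2774.5 + 3531.3 + 1469.4 = 2226.2
Services: 1176.5 - 464.1 = 712.4
Primary income: -791.8 + 740.0 + 187.5 = 135.7
Secondary income: -98.3 - 194.3 = -292.6
Current account = 2226.2 + 712.4 + 135.7 + (-292.6) = 2781.7
(Excluded from the current account — financial account: purchases of foreign government bonds by domestic residents 1465.1, domestic pension funds' purchases of foreign equities 1368.8, new loans extended by domestic banks to foreign borrowers 1499.1, foreign purchases of domestic corporate bonds 2066.4; capital account: debt forgiveness received from foreign official creditors 256.6.)

2781.7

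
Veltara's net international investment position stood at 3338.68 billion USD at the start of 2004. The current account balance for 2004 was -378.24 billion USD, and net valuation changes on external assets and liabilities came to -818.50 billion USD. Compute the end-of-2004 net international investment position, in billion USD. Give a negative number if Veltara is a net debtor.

Change in NIIP = current account + net valuation change = -378.24 + (-818.50) = -1196.74
End-of-year NIIP = 3338.68 + (-1196.74) = 2141.94

2141.94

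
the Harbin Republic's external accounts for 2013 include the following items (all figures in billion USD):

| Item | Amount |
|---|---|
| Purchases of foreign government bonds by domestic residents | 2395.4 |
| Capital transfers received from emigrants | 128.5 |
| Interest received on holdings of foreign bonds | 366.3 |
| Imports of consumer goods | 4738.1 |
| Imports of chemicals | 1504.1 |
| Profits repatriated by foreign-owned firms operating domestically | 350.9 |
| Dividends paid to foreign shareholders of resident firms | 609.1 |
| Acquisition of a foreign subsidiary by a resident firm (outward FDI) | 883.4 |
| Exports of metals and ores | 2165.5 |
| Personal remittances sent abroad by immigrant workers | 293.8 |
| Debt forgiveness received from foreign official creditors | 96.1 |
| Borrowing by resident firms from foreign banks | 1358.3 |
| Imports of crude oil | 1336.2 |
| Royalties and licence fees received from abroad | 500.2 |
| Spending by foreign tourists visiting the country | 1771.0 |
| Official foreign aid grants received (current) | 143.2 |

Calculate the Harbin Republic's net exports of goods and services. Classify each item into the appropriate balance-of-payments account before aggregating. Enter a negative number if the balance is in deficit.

-3141.7

Goods: 2165.5 - 1336.2 - 4738.1 - 1504.1 = -5412.9
Services: 500.2 + 1771.0 = 2271.2
Trade balance = -5412.9 + 2271.2 = -3141.7
(Excluded from the trade balance — financial account: purchases of foreign government bonds by domestic residents 2395.4, acquisition of a foreign subsidiary by a resident firm (outward FDI) 883.4, borrowing by resident firms from foreign banks 1358.3; capital account: capital transfers received from emigrants 128.5, debt forgiveness received from foreign official creditors 96.1; primary income: interest received on holdings of foreign bonds 366.3, profits repatriated by foreign-owned firms operating domestically 350.9, dividends paid to foreign shareholders of resident firms 609.1; secondary income: personal remittances sent abroad by immigrant workers 293.8, official foreign aid grants received (current) 143.2.)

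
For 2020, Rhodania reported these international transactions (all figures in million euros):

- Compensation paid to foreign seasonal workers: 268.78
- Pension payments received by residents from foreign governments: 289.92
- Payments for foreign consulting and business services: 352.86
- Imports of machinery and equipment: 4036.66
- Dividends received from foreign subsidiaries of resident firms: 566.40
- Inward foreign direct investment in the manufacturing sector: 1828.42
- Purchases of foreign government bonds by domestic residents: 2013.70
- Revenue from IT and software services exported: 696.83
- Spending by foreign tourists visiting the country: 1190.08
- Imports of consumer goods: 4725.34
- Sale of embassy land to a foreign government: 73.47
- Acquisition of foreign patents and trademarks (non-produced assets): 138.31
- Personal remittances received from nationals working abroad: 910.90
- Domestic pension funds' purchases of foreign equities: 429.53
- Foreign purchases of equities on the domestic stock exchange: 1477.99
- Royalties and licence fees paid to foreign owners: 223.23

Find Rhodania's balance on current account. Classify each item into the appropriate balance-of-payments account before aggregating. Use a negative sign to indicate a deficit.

Goods: -4036.66 - 4725.34 = -8762.00
Services: -352.86 - 223.23 + 696.83 + 1190.08 = 1310.82
Primary income: -268.78 + 566.40 = 297.62
Secondary income: 910.90 + 289.92 = 1200.82
Current account = (-8762.00) + 1310.82 + 297.62 + 1200.82 = -5952.74
(Excluded from the current account — financial account: inward foreign direct investment in the manufacturing sector 1828.42, purchases of foreign government bonds by domestic residents 2013.70, domestic pension funds' purchases of foreign equities 429.53, foreign purchases of equities on the domestic stock exchange 1477.99; capital account: sale of embassy land to a foreign government 73.47, acquisition of foreign patents and trademarks (non-produced assets) 138.31.)

-5952.74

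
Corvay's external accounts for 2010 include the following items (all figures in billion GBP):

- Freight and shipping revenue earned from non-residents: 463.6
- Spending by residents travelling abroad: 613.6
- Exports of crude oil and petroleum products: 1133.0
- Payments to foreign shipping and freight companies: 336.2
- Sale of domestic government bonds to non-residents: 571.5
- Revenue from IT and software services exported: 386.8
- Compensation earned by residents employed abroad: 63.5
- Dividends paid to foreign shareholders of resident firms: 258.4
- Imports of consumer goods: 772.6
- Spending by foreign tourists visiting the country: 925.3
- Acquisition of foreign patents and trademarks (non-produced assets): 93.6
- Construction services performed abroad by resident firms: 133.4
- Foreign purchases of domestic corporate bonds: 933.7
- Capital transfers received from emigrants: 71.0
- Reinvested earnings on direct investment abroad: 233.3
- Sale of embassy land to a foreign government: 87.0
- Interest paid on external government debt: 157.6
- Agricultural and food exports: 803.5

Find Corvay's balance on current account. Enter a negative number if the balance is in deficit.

2004.0

Goods: 803.5 - 772.6 + 1133.0 = 1163.9
Services: 463.6 + 133.4 - 613.6 - 336.2 + 925.3 + 386.8 = 959.3
Primary income: -258.4 + 233.3 + 63.5 - 157.6 = -119.2
Current account = 1163.9 + 959.3 + (-119.2) = 2004.0
(Excluded from the current account — financial account: sale of domestic government bonds to non-residents 571.5, foreign purchases of domestic corporate bonds 933.7; capital account: acquisition of foreign patents and trademarks (non-produced assets) 93.6, capital transfers received from emigrants 71.0, sale of embassy land to a foreign government 87.0.)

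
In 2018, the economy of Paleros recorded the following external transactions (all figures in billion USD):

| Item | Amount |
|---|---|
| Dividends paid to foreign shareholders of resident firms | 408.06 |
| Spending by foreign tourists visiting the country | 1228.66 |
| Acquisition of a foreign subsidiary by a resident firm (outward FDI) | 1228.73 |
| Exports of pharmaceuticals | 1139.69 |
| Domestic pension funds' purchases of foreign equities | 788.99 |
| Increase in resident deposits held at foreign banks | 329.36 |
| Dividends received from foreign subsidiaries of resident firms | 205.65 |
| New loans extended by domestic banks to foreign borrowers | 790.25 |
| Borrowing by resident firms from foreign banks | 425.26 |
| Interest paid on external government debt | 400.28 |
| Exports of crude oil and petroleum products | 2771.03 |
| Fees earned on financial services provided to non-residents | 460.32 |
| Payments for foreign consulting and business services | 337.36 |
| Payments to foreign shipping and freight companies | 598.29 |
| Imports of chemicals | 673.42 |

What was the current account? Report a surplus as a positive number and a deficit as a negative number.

3387.94

Goods: 1139.69 - 673.42 + 2771.03 = 3237.30
Services: -337.36 + 460.32 + 1228.66 - 598.29 = 753.33
Primary income: -400.28 + 205.65 - 408.06 = -602.69
Current account = 3237.30 + 753.33 + (-602.69) = 3387.94
(Excluded from the current account — financial account: acquisition of a foreign subsidiary by a resident firm (outward FDI) 1228.73, domestic pension funds' purchases of foreign equities 788.99, increase in resident deposits held at foreign banks 329.36, new loans extended by domestic banks to foreign borrowers 790.25, borrowing by resident firms from foreign banks 425.26.)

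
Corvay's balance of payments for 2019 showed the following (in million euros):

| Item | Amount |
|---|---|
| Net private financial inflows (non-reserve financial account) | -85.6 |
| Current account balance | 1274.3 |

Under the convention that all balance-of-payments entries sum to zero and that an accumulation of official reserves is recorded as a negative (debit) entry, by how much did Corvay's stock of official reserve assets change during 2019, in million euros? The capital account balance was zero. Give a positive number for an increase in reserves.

1188.7

Official reserve transactions balance = -(1274.3 + (-85.6)) = -1188.7
An accumulation of reserves is recorded as a debit (negative entry), so the change in the stock of reserves is the negative of that balance.
Change in official reserves = -(-1188.7) = 1188.7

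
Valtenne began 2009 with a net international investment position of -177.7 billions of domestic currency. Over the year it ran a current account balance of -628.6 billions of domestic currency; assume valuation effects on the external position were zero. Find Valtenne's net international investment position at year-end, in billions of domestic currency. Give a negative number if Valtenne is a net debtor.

-806.3

With no valuation effects, change in NIIP = current account = -628.6
End-of-year NIIP = -177.7 + (-628.6) = -806.3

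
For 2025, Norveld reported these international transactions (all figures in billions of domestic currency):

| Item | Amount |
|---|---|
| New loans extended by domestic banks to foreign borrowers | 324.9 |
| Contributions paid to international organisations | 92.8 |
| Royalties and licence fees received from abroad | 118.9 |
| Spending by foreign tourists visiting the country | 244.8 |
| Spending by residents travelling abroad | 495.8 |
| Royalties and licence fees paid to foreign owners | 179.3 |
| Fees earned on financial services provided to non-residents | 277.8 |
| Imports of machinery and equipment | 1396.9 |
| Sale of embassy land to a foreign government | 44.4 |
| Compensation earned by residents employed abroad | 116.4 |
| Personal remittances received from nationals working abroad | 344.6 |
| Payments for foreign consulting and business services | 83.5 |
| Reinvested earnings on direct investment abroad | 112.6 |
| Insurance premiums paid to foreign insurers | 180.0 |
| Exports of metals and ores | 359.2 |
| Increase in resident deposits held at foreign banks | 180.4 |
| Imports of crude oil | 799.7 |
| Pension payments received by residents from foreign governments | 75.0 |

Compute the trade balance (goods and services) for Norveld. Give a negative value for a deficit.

-2134.5

Goods: -799.7 - 1396.9 + 359.2 = -1837.4
Services: -180.0 - 179.3 + 277.8 - 83.5 - 495.8 + 244.8 + 118.9 = -297.1
Trade balance = -1837.4 + (-297.1) = -2134.5
(Excluded from the trade balance — financial account: new loans extended by domestic banks to foreign borrowers 324.9, increase in resident deposits held at foreign banks 180.4; secondary income: contributions paid to international organisations 92.8, personal remittances received from nationals working abroad 344.6, pension payments received by residents from foreign governments 75.0; capital account: sale of embassy land to a foreign government 44.4; primary income: compensation earned by residents employed abroad 116.4, reinvested earnings on direct investment abroad 112.6.)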